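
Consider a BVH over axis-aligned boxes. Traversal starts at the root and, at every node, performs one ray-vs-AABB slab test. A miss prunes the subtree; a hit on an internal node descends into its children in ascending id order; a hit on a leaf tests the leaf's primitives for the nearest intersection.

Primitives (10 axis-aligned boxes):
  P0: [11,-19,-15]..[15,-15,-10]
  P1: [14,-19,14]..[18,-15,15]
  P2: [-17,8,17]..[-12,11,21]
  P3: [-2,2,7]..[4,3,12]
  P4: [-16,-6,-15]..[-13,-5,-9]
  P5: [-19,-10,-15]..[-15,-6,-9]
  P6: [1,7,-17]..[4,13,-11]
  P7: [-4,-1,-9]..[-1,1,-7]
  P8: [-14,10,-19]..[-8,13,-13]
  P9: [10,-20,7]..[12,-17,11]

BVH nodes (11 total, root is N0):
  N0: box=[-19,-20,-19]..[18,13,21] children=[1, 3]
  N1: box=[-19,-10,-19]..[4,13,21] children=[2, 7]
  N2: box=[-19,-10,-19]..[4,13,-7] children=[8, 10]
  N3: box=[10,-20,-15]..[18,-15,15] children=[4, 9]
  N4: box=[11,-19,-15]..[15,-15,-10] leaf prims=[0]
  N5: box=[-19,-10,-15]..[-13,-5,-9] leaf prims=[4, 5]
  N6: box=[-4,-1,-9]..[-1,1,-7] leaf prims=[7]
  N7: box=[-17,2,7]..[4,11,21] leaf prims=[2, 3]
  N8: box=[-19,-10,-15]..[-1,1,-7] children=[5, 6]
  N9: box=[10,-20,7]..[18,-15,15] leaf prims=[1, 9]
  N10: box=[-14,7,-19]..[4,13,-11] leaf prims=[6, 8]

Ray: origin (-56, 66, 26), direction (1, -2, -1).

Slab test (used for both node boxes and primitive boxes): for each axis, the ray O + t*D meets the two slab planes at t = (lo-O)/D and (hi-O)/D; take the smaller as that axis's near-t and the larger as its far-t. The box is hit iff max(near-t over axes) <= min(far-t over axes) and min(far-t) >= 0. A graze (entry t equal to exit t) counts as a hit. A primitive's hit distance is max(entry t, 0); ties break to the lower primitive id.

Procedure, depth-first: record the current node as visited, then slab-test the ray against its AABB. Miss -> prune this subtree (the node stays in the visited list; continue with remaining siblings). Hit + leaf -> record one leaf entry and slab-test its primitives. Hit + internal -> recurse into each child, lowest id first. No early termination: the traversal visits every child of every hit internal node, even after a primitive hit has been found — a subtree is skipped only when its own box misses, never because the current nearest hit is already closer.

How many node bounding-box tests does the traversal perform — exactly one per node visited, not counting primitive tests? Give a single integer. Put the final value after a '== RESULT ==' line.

Trace the traversal:
N0 x:[37,74] y:[53/2,43] z:[5,45] -> hit [37,43], descend [1, 3]
  N1 x:[37,60] y:[53/2,38] z:[5,45] -> hit [37,38], descend [2, 7]
    N2 x:[37,60] y:[53/2,38] z:[33,45] -> hit [37,38], descend [8, 10]
      N8 x:[37,55] y:[65/2,38] z:[33,41] -> hit [37,38], descend [5, 6]
        N5 x:[37,43] y:[71/2,38] z:[35,41] -> hit [37,38] leaf, test {P4(miss), P5@t=37}
        N6 x:[52,55] y:[65/2,67/2] z:[33,35] -> miss, prune
      N10 x:[42,60] y:[53/2,59/2] z:[37,45] -> miss, prune
    N7 x:[39,60] y:[55/2,32] z:[5,19] -> miss, prune
  N3 x:[66,74] y:[81/2,43] z:[11,41] -> miss, prune

9 AABB tests over nodes [0, 1, 2, 8, 5, 6, 10, 7, 3]; 1 leaf entered; closest P5.

== RESULT ==
9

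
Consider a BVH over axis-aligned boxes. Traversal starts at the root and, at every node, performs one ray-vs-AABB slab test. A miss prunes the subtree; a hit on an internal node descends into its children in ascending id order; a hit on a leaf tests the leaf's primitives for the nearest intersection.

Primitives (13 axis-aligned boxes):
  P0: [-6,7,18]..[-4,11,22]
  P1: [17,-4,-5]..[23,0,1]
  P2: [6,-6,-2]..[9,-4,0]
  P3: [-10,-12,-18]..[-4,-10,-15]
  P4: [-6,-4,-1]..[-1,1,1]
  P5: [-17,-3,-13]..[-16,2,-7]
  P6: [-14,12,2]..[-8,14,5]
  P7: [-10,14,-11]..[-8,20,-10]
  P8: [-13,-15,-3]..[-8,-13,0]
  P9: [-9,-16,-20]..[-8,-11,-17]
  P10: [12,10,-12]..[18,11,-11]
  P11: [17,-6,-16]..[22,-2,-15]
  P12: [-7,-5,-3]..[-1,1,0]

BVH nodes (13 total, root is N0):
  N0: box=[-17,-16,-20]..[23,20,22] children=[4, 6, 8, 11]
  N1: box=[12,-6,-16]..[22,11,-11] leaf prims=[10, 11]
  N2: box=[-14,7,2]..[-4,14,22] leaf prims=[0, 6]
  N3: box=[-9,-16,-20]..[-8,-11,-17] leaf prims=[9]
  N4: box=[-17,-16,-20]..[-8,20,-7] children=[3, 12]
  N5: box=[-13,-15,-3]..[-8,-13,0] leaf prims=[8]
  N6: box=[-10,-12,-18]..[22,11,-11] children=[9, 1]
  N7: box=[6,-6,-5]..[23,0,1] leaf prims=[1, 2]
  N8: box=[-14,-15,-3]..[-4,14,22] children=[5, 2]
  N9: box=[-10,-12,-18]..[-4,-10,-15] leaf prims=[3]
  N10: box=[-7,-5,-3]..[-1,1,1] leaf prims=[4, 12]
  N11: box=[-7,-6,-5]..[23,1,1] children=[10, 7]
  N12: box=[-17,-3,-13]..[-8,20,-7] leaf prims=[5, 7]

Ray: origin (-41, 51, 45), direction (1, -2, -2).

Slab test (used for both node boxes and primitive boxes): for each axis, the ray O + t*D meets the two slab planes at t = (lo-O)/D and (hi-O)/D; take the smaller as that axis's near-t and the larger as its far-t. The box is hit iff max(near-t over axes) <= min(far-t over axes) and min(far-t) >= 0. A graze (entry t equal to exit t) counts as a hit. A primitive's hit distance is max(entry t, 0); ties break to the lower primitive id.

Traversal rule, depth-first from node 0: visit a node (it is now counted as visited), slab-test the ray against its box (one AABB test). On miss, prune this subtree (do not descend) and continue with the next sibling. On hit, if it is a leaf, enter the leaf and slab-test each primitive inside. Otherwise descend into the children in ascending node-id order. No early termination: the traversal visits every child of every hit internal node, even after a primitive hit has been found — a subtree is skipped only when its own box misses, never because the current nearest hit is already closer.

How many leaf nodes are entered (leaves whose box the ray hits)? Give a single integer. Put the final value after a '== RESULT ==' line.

Traverse from the root:
N0 x:[24,64] y:[31/2,67/2] z:[23/2,65/2] -> hit [24,65/2], descend [4, 6, 8, 11]
  N4 x:[24,33] y:[31/2,67/2] z:[26,65/2] -> hit [26,65/2], descend [3, 12]
    N3 x:[32,33] y:[31,67/2] z:[31,65/2] -> hit [32,65/2] leaf, test {P9@t=32}
    N12 x:[24,33] y:[31/2,27] z:[26,29] -> hit [26,27] leaf, test {P5(miss), P7(miss)}
  N6 x:[31,63] y:[20,63/2] z:[28,63/2] -> hit [31,63/2], descend [1, 9]
    N1 x:[53,63] y:[20,57/2] z:[28,61/2] -> miss, prune
    N9 x:[31,37] y:[61/2,63/2] z:[30,63/2] -> hit [31,63/2] leaf, test {P3@t=31}
  N8 x:[27,37] y:[37/2,33] z:[23/2,24] -> miss, prune
  N11 x:[34,64] y:[25,57/2] z:[22,25] -> miss, prune

order=[0, 4, 3, 12, 6, 1, 9, 8, 11]  |boxes|=9  |leaves|=3  hit=P3

== RESULT ==
3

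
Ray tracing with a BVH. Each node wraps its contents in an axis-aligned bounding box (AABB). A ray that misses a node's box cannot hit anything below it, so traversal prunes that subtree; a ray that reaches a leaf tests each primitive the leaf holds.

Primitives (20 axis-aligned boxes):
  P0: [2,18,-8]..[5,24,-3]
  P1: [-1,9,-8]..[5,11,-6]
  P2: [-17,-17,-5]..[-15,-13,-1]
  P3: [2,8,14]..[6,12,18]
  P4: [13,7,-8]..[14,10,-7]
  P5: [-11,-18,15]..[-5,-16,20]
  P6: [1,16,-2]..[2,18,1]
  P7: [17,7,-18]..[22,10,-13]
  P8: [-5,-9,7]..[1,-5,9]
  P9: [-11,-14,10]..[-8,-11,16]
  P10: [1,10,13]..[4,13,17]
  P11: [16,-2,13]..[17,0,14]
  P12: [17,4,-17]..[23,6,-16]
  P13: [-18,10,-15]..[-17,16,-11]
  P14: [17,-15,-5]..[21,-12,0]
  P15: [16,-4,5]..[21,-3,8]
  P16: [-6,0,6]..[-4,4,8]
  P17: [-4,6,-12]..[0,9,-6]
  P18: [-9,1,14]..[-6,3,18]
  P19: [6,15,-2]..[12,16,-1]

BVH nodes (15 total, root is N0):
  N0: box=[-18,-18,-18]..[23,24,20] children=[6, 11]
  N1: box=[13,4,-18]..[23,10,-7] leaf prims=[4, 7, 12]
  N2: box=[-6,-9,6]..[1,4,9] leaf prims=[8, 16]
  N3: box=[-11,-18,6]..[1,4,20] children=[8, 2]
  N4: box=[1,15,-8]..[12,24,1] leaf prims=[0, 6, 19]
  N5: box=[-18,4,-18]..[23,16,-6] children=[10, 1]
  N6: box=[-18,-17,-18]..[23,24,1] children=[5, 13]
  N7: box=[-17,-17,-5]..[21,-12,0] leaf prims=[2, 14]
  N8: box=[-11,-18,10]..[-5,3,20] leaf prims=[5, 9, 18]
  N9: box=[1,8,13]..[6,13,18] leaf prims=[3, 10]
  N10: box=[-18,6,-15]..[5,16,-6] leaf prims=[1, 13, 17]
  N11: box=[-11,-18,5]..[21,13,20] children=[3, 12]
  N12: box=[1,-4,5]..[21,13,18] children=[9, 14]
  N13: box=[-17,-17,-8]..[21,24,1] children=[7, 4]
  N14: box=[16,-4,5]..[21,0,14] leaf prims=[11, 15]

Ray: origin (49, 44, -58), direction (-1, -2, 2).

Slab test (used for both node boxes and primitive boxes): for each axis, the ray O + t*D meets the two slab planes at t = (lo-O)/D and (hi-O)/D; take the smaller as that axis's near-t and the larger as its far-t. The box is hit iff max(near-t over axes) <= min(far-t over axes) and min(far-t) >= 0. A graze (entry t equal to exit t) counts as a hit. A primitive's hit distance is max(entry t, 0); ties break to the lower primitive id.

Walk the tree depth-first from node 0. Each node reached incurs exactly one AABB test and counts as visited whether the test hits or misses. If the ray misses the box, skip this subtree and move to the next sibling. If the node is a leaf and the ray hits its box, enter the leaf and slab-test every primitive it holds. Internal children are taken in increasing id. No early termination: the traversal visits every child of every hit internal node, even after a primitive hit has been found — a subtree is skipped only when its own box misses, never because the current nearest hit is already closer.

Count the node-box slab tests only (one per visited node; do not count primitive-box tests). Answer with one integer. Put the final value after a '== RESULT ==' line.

Trace the traversal:
N0 x:[26,67] y:[10,31] z:[20,39] -> hit [26,31], descend [6, 11]
  N6 x:[26,67] y:[10,61/2] z:[20,59/2] -> hit [26,59/2], descend [5, 13]
    N5 x:[26,67] y:[14,20] z:[20,26] -> miss, prune
    N13 x:[28,66] y:[10,61/2] z:[25,59/2] -> hit [28,59/2], descend [4, 7]
      N4 x:[37,48] y:[10,29/2] z:[25,59/2] -> miss, prune
      N7 x:[28,66] y:[28,61/2] z:[53/2,29] -> hit [28,29] leaf, test {P2(miss), P14@t=28}
  N11 x:[28,60] y:[31/2,31] z:[63/2,39] -> miss, prune

Summary -> nodes [0, 6, 5, 13, 4, 7, 11]; box-tests=7; leaf-entries=1; first=P14

== RESULT ==
7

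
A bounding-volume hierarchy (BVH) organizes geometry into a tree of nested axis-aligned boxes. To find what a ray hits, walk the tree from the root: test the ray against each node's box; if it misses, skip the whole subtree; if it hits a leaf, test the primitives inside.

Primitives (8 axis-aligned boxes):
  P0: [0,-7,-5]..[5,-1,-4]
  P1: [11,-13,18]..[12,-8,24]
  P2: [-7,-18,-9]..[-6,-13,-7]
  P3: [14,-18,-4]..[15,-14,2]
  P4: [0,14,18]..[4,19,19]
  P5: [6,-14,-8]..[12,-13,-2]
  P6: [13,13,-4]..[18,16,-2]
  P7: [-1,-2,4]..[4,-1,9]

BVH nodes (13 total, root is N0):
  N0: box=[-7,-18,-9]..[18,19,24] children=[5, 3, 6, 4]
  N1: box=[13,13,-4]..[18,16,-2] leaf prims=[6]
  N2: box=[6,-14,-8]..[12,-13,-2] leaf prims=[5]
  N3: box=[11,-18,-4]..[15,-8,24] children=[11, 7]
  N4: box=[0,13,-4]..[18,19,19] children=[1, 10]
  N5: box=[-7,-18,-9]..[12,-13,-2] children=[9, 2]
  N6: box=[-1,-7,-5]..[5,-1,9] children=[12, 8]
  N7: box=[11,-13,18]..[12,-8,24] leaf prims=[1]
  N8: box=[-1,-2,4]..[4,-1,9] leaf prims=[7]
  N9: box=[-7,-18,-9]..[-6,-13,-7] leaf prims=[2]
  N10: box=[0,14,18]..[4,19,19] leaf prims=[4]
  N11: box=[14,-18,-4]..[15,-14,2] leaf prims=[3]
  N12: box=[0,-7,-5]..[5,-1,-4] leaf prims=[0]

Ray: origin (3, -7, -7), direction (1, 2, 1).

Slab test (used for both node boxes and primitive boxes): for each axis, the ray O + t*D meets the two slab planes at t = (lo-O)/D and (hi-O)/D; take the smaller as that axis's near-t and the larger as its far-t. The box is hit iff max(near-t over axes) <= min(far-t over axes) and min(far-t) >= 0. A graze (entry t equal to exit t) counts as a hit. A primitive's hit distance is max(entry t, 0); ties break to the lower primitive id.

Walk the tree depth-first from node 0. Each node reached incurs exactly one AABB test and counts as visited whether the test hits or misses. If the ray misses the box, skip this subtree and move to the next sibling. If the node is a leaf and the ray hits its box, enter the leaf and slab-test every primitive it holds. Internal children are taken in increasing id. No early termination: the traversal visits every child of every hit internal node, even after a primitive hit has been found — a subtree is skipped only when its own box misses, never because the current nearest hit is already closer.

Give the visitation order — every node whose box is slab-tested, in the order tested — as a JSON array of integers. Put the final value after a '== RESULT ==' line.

Traverse from the root:
N0 x:[-10,15] y:[-11/2,13] z:[-2,31] -> hit [-2,13], descend [3, 4, 5, 6]
  N3 x:[8,12] y:[-11/2,-1/2] z:[3,31] -> miss, prune
  N4 x:[-3,15] y:[10,13] z:[3,26] -> hit [10,13], descend [1, 10]
    N1 x:[10,15] y:[10,23/2] z:[3,5] -> miss, prune
    N10 x:[-3,1] y:[21/2,13] z:[25,26] -> miss, prune
  N5 x:[-10,9] y:[-11/2,-3] z:[-2,5] -> miss, prune
  N6 x:[-4,2] y:[0,3] z:[2,16] -> hit [2,2], descend [8, 12]
    N8 x:[-4,1] y:[5/2,3] z:[11,16] -> miss, prune
    N12 x:[-3,2] y:[0,3] z:[2,3] -> hit [2,2] leaf, test {P0@t=2}

Summary -> nodes [0, 3, 4, 1, 10, 5, 6, 8, 12]; box-tests=9; leaf-entries=1; first=P0

== RESULT ==
[0, 3, 4, 1, 10, 5, 6, 8, 12]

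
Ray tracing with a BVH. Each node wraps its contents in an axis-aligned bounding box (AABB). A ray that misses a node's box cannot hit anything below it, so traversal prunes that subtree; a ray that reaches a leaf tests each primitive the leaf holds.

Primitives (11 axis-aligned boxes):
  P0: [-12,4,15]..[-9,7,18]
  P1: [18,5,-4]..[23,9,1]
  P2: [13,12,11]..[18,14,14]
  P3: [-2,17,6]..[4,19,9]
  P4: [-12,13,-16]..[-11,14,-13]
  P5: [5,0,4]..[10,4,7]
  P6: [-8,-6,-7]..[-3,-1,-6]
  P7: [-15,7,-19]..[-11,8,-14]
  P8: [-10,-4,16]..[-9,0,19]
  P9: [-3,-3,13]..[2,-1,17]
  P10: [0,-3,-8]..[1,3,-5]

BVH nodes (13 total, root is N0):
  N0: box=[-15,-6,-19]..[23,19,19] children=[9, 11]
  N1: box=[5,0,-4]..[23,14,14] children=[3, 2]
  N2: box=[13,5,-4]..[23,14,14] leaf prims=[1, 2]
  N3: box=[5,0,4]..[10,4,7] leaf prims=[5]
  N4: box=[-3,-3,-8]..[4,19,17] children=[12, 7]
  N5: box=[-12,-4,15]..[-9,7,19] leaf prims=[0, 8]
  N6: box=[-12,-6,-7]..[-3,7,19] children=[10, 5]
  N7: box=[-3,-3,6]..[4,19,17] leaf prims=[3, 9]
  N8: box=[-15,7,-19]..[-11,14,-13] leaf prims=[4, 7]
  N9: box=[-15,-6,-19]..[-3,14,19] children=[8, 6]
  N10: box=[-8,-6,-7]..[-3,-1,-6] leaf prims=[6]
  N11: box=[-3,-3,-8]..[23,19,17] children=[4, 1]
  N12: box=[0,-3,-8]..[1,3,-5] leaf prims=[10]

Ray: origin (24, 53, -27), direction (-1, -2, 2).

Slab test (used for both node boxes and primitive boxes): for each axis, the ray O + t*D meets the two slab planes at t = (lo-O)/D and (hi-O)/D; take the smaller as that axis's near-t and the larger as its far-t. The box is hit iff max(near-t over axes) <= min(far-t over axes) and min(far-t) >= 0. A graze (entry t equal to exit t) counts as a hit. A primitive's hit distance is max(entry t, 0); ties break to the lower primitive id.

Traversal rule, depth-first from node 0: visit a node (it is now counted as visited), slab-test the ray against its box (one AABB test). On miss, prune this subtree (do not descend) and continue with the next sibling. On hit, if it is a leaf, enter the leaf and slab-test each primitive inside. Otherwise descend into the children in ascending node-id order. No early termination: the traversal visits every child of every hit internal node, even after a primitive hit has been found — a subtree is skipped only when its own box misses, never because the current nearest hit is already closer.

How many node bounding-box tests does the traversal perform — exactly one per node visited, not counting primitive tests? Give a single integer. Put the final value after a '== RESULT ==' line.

Trace the traversal:
N0 x:[1,39] y:[17,59/2] z:[4,23] -> hit [17,23], descend [9, 11]
  N9 x:[27,39] y:[39/2,59/2] z:[4,23] -> miss, prune
  N11 x:[1,27] y:[17,28] z:[19/2,22] -> hit [17,22], descend [1, 4]
    N1 x:[1,19] y:[39/2,53/2] z:[23/2,41/2] -> miss, prune
    N4 x:[20,27] y:[17,28] z:[19/2,22] -> hit [20,22], descend [7, 12]
      N7 x:[20,27] y:[17,28] z:[33/2,22] -> hit [20,22] leaf, test {P3(miss), P9(miss)}
      N12 x:[23,24] y:[25,28] z:[19/2,11] -> miss, prune

Summary -> nodes [0, 9, 11, 1, 4, 7, 12]; box-tests=7; leaf-entries=1; first=miss

== RESULT ==
7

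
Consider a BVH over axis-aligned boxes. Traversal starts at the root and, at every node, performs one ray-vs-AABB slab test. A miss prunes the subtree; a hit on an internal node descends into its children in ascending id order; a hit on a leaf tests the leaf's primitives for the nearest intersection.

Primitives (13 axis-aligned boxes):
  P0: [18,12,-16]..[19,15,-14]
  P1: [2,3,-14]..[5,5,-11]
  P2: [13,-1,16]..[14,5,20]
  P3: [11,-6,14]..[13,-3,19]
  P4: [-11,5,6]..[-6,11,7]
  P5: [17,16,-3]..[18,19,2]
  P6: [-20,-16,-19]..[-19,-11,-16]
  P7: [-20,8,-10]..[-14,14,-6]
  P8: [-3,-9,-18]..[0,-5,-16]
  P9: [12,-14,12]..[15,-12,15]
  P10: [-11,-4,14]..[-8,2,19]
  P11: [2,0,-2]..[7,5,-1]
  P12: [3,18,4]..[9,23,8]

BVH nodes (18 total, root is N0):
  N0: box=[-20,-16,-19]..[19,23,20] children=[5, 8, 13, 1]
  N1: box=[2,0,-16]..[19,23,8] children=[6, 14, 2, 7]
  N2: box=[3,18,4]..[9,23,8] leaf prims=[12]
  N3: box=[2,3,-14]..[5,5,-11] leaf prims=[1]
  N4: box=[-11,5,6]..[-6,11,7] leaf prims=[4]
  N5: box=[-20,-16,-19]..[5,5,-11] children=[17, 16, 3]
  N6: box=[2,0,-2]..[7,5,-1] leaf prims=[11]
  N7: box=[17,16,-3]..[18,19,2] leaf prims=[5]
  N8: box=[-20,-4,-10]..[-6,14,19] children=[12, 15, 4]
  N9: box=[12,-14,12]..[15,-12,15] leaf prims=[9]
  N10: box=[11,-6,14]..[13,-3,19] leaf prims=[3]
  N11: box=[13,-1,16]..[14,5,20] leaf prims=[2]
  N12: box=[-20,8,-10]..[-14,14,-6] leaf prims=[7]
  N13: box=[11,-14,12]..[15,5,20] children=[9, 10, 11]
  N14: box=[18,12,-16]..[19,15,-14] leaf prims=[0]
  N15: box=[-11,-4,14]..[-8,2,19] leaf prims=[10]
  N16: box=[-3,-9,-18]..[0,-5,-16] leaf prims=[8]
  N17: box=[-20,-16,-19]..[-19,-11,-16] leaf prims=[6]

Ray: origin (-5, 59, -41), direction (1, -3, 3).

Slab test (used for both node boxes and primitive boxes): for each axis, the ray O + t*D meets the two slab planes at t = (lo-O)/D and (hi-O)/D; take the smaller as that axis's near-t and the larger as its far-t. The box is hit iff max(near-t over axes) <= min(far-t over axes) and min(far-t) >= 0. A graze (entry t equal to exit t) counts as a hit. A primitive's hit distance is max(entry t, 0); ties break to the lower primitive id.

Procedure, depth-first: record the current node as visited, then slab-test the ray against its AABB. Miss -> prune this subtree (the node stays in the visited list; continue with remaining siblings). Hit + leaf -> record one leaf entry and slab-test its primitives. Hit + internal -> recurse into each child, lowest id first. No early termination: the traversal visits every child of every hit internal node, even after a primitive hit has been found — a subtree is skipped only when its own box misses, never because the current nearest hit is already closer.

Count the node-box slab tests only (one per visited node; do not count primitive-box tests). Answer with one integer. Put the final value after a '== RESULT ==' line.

Walk:
N0 x:[-15,24] y:[12,25] z:[22/3,61/3] -> hit [12,61/3], descend [1, 5, 8, 13]
  N1 x:[7,24] y:[12,59/3] z:[25/3,49/3] -> hit [12,49/3], descend [2, 6, 7, 14]
    N2 x:[8,14] y:[12,41/3] z:[15,49/3] -> miss, prune
    N6 x:[7,12] y:[18,59/3] z:[13,40/3] -> miss, prune
    N7 x:[22,23] y:[40/3,43/3] z:[38/3,43/3] -> miss, prune
    N14 x:[23,24] y:[44/3,47/3] z:[25/3,9] -> miss, prune
  N5 x:[-15,10] y:[18,25] z:[22/3,10] -> miss, prune
  N8 x:[-15,-1] y:[15,21] z:[31/3,20] -> miss, prune
  N13 x:[16,20] y:[18,73/3] z:[53/3,61/3] -> hit [18,20], descend [9, 10, 11]
    N9 x:[17,20] y:[71/3,73/3] z:[53/3,56/3] -> miss, prune
    N10 x:[16,18] y:[62/3,65/3] z:[55/3,20] -> miss, prune
    N11 x:[18,19] y:[18,20] z:[19,61/3] -> hit [19,19] leaf, test {P2@t=19}

order=[0, 1, 2, 6, 7, 14, 5, 8, 13, 9, 10, 11]  |boxes|=12  |leaves|=1  hit=P2

== RESULT ==
12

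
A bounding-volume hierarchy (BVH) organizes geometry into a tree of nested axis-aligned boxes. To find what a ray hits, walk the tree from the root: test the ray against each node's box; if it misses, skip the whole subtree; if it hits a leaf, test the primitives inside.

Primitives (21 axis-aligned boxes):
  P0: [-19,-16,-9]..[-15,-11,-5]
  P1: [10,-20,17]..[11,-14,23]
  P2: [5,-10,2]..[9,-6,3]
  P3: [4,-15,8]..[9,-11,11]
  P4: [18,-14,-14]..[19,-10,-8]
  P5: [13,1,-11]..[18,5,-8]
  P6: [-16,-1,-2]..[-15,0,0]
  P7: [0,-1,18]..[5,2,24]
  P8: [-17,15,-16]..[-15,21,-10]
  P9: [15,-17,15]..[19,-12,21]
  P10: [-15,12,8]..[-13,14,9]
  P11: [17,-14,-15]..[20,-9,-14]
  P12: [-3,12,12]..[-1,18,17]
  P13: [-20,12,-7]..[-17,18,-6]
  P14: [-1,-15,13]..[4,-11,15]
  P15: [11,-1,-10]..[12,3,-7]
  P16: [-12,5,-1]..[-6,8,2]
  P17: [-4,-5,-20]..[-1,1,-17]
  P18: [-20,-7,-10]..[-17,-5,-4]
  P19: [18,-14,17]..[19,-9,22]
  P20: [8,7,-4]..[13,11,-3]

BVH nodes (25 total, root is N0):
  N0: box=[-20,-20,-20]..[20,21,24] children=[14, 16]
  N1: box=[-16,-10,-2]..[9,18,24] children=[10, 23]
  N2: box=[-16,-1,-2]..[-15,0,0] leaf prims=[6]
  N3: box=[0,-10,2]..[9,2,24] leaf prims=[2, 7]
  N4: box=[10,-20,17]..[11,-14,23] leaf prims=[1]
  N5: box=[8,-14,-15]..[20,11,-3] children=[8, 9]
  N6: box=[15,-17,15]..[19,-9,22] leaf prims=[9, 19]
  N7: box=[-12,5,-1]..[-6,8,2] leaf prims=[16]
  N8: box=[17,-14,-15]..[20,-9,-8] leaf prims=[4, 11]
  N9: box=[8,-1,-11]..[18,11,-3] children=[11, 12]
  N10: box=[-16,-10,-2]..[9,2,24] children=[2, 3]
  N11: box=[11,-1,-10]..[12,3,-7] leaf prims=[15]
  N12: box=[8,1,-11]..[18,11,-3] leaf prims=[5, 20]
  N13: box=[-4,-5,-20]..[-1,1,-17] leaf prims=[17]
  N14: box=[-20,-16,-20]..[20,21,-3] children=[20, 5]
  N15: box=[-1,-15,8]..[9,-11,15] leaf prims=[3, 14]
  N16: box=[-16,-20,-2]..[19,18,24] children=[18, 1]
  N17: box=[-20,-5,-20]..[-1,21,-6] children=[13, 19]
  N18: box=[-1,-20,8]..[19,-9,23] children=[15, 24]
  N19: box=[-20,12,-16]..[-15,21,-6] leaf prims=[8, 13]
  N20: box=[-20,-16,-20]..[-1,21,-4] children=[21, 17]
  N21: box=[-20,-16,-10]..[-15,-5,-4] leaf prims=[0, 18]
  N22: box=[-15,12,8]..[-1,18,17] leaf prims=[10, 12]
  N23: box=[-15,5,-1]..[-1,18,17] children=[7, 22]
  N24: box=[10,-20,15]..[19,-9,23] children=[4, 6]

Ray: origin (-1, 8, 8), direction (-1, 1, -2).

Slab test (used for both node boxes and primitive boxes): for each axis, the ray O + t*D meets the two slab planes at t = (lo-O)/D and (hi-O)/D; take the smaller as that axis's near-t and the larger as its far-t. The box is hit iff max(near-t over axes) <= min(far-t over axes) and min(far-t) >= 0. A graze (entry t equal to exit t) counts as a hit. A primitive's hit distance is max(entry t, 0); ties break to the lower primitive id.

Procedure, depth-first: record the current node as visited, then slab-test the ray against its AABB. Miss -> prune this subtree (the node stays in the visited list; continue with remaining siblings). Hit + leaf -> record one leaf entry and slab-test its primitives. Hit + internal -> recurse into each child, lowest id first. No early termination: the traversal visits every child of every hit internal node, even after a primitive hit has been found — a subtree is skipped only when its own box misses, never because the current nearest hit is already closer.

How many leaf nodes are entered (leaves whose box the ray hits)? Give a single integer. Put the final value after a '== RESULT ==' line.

Walk:
N0 x:[-21,19] y:[-28,13] z:[-8,14] -> hit [-8,13], descend [14, 16]
  N14 x:[-21,19] y:[-24,13] z:[11/2,14] -> hit [11/2,13], descend [5, 20]
    N5 x:[-21,-9] y:[-22,3] z:[11/2,23/2] -> miss, prune
    N20 x:[0,19] y:[-24,13] z:[6,14] -> hit [6,13], descend [17, 21]
      N17 x:[0,19] y:[-13,13] z:[7,14] -> hit [7,13], descend [13, 19]
        N13 x:[0,3] y:[-13,-7] z:[25/2,14] -> miss, prune
        N19 x:[14,19] y:[4,13] z:[7,12] -> miss, prune
      N21 x:[14,19] y:[-24,-13] z:[6,9] -> miss, prune
  N16 x:[-20,15] y:[-28,10] z:[-8,5] -> hit [-8,5], descend [1, 18]
    N1 x:[-10,15] y:[-18,10] z:[-8,5] -> hit [-8,5], descend [10, 23]
      N10 x:[-10,15] y:[-18,-6] z:[-8,5] -> miss, prune
      N23 x:[0,14] y:[-3,10] z:[-9/2,9/2] -> hit [0,9/2], descend [7, 22]
        N7 x:[5,11] y:[-3,0] z:[3,9/2] -> miss, prune
        N22 x:[0,14] y:[4,10] z:[-9/2,0] -> miss, prune
    N18 x:[-20,0] y:[-28,-17] z:[-15/2,0] -> miss, prune

Visited [0, 14, 5, 20, 17, 13, 19, 21, 16, 1, 10, 23, 7, 22, 18]. Tests: 15 box, 0 leaf. Nearest: miss.

== RESULT ==
0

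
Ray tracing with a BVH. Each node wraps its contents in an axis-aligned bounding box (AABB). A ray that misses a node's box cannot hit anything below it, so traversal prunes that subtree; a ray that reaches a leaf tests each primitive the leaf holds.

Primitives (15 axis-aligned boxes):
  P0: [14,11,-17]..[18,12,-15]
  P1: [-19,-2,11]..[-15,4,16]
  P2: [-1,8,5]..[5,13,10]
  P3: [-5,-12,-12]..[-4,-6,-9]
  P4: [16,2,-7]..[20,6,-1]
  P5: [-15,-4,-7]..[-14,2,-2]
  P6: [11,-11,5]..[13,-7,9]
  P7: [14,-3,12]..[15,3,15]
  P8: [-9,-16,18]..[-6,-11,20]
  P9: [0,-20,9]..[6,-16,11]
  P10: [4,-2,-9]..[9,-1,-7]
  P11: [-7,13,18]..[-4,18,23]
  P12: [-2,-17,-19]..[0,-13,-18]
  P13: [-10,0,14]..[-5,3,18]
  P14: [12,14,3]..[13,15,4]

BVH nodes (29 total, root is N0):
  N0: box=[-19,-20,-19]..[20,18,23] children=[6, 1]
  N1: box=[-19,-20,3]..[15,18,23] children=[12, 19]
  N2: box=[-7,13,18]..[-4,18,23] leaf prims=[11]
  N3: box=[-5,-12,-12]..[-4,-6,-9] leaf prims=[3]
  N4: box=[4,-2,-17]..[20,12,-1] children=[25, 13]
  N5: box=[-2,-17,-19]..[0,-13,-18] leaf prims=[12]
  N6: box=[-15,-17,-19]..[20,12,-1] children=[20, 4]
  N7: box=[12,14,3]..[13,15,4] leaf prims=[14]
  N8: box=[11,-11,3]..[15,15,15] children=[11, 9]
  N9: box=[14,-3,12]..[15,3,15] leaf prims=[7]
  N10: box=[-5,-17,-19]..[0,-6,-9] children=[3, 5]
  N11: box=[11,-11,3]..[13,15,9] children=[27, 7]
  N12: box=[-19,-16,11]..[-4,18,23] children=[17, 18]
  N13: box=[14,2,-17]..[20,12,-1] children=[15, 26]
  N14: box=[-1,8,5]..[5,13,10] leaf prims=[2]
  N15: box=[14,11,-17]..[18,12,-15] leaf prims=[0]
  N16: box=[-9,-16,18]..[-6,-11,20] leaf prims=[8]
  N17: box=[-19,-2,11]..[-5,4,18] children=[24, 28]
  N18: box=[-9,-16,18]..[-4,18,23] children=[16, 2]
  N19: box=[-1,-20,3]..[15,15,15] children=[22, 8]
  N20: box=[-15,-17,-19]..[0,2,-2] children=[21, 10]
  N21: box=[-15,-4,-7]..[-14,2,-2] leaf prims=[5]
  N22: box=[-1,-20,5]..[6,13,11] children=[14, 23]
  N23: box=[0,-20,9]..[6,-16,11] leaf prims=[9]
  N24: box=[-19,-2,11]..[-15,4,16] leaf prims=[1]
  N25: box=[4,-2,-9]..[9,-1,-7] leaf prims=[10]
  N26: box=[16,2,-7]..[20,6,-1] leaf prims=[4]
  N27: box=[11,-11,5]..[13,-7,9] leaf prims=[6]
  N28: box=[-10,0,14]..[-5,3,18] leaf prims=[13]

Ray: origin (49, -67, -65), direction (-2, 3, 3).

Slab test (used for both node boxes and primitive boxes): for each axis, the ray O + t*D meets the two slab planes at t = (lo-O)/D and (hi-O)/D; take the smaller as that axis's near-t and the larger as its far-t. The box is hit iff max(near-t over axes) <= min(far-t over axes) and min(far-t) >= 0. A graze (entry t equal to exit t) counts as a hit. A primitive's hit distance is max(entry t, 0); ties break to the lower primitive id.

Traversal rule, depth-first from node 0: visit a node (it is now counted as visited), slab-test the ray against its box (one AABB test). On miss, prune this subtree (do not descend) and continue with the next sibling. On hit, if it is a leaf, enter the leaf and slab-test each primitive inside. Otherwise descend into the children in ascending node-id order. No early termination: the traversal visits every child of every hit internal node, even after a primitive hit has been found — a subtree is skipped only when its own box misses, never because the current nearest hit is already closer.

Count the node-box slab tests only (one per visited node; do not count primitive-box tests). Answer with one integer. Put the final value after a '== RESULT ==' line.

Trace the traversal:
N0 x:[29/2,34] y:[47/3,85/3] z:[46/3,88/3] -> hit [47/3,85/3], descend [1, 6]
  N1 x:[17,34] y:[47/3,85/3] z:[68/3,88/3] -> hit [68/3,85/3], descend [12, 19]
    N12 x:[53/2,34] y:[17,85/3] z:[76/3,88/3] -> hit [53/2,85/3], descend [17, 18]
      N17 x:[27,34] y:[65/3,71/3] z:[76/3,83/3] -> miss, prune
      N18 x:[53/2,29] y:[17,85/3] z:[83/3,88/3] -> hit [83/3,85/3], descend [2, 16]
        N2 x:[53/2,28] y:[80/3,85/3] z:[83/3,88/3] -> hit [83/3,28] leaf, test {P11@t=83/3}
        N16 x:[55/2,29] y:[17,56/3] z:[83/3,85/3] -> miss, prune
    N19 x:[17,25] y:[47/3,82/3] z:[68/3,80/3] -> hit [68/3,25], descend [8, 22]
      N8 x:[17,19] y:[56/3,82/3] z:[68/3,80/3] -> miss, prune
      N22 x:[43/2,25] y:[47/3,80/3] z:[70/3,76/3] -> hit [70/3,25], descend [14, 23]
        N14 x:[22,25] y:[25,80/3] z:[70/3,25] -> hit [25,25] leaf, test {P2@t=25}
        N23 x:[43/2,49/2] y:[47/3,17] z:[74/3,76/3] -> miss, prune
  N6 x:[29/2,32] y:[50/3,79/3] z:[46/3,64/3] -> hit [50/3,64/3], descend [4, 20]
    N4 x:[29/2,45/2] y:[65/3,79/3] z:[16,64/3] -> miss, prune
    N20 x:[49/2,32] y:[50/3,23] z:[46/3,21] -> miss, prune

15 AABB tests over nodes [0, 1, 12, 17, 18, 2, 16, 19, 8, 22, 14, 23, 6, 4, 20]; 2 leaves entered; closest P2.

== RESULT ==
15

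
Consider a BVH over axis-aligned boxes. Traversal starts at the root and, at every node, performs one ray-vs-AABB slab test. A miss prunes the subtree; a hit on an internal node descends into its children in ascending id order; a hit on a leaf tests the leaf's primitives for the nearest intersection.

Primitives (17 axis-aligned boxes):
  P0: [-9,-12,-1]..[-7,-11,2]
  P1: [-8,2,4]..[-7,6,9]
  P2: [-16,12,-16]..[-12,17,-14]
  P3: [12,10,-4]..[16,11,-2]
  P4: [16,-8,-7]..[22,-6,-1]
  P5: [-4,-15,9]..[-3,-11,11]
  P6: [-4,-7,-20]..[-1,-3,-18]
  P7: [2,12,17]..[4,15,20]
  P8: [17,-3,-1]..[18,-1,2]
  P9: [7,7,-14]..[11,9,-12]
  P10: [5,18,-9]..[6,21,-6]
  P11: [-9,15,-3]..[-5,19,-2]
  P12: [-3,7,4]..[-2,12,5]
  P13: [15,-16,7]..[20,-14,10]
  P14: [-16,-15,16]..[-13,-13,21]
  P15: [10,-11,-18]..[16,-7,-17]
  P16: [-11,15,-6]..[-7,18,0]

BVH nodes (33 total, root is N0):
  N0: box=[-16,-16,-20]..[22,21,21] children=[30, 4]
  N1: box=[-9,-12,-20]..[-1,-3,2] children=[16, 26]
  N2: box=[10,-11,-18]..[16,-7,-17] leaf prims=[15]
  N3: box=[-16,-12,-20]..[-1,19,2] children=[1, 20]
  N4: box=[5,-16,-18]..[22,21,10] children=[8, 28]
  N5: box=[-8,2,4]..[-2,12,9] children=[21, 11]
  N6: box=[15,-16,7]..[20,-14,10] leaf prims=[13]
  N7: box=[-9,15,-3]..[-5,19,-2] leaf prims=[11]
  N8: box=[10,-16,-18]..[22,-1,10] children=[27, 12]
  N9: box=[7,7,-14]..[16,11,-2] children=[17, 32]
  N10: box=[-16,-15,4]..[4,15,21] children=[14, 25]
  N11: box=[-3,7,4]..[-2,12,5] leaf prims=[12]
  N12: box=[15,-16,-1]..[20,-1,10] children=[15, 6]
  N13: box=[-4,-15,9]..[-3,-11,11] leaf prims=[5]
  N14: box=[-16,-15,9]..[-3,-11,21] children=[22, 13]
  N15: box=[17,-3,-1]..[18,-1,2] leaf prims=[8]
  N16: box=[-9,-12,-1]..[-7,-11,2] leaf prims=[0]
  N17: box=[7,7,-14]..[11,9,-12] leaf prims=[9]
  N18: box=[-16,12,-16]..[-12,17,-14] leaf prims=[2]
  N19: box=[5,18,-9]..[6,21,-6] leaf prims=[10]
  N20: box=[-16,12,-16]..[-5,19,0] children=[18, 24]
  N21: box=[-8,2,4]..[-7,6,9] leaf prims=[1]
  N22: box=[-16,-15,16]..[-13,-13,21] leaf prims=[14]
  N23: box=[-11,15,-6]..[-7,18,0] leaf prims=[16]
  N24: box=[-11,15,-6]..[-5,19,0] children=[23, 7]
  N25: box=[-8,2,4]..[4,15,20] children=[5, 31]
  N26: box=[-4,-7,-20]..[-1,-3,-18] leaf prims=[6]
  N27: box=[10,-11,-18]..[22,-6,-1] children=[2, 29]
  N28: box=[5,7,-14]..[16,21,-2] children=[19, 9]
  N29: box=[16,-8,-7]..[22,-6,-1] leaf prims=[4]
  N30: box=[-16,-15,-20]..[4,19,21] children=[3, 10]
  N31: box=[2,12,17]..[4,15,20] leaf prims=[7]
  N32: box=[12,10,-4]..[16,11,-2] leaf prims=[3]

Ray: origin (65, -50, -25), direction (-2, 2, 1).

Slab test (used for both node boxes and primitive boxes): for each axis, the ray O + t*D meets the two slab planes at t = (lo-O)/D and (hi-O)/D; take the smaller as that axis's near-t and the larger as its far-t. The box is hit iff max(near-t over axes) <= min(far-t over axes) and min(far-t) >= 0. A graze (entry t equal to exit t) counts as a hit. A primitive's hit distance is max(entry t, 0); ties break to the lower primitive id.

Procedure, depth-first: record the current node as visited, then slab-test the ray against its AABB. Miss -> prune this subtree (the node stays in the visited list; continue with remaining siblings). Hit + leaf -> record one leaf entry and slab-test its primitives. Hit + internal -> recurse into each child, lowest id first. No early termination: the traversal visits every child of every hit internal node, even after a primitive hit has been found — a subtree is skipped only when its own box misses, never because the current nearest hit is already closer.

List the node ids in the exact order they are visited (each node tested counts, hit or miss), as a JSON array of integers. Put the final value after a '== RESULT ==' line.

Walk:
N0 x:[43/2,81/2] y:[17,71/2] z:[5,46] -> hit [43/2,71/2], descend [4, 30]
  N4 x:[43/2,30] y:[17,71/2] z:[7,35] -> hit [43/2,30], descend [8, 28]
    N8 x:[43/2,55/2] y:[17,49/2] z:[7,35] -> hit [43/2,49/2], descend [12, 27]
      N12 x:[45/2,25] y:[17,49/2] z:[24,35] -> hit [24,49/2], descend [6, 15]
        N6 x:[45/2,25] y:[17,18] z:[32,35] -> miss, prune
        N15 x:[47/2,24] y:[47/2,49/2] z:[24,27] -> hit [24,24] leaf, test {P8@t=24}
      N27 x:[43/2,55/2] y:[39/2,22] z:[7,24] -> hit [43/2,22], descend [2, 29]
        N2 x:[49/2,55/2] y:[39/2,43/2] z:[7,8] -> miss, prune
        N29 x:[43/2,49/2] y:[21,22] z:[18,24] -> hit [43/2,22] leaf, test {P4@t=43/2}
    N28 x:[49/2,30] y:[57/2,71/2] z:[11,23] -> miss, prune
  N30 x:[61/2,81/2] y:[35/2,69/2] z:[5,46] -> hit [61/2,69/2], descend [3, 10]
    N3 x:[33,81/2] y:[19,69/2] z:[5,27] -> miss, prune
    N10 x:[61/2,81/2] y:[35/2,65/2] z:[29,46] -> hit [61/2,65/2], descend [14, 25]
      N14 x:[34,81/2] y:[35/2,39/2] z:[34,46] -> miss, prune
      N25 x:[61/2,73/2] y:[26,65/2] z:[29,45] -> hit [61/2,65/2], descend [5, 31]
        N5 x:[67/2,73/2] y:[26,31] z:[29,34] -> miss, prune
        N31 x:[61/2,63/2] y:[31,65/2] z:[42,45] -> miss, prune

Visited [0, 4, 8, 12, 6, 15, 27, 2, 29, 28, 30, 3, 10, 14, 25, 5, 31]. Tests: 17 box, 2 leaf. Nearest: P4.

== RESULT ==
[0, 4, 8, 12, 6, 15, 27, 2, 29, 28, 30, 3, 10, 14, 25, 5, 31]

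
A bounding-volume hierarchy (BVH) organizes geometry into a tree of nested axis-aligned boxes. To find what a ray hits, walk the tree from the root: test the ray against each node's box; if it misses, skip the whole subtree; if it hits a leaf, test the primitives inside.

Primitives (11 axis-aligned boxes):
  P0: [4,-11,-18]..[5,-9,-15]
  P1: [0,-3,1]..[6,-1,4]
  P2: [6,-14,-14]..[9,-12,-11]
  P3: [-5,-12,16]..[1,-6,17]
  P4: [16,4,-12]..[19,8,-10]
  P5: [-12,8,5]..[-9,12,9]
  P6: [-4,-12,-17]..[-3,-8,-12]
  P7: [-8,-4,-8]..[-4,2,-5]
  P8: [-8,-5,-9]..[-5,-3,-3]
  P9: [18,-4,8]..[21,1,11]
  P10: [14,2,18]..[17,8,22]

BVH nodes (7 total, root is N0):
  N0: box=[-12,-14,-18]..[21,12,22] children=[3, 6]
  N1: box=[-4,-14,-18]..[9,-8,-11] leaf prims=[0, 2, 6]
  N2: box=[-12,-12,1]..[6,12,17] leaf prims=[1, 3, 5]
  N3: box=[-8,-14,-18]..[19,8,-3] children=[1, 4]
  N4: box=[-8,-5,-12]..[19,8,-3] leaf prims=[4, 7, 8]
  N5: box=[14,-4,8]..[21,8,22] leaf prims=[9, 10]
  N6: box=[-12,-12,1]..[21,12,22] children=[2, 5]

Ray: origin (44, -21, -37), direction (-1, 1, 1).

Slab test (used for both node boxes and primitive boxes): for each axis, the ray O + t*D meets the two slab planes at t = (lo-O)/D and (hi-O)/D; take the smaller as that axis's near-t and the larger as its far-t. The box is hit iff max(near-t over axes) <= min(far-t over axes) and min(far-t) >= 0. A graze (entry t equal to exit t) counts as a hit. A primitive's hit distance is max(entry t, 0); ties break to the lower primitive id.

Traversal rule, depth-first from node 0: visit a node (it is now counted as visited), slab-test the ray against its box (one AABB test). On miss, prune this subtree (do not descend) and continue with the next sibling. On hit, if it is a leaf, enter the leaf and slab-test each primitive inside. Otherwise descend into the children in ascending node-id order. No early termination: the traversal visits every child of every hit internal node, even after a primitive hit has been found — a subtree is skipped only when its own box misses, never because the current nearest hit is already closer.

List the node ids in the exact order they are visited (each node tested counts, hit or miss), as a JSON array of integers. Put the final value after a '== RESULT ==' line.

Trace the traversal:
N0 x:[23,56] y:[7,33] z:[19,59] -> hit [23,33], descend [3, 6]
  N3 x:[25,52] y:[7,29] z:[19,34] -> hit [25,29], descend [1, 4]
    N1 x:[35,48] y:[7,13] z:[19,26] -> miss, prune
    N4 x:[25,52] y:[16,29] z:[25,34] -> hit [25,29] leaf, test {P4@t=25, P7(miss), P8(miss)}
  N6 x:[23,56] y:[9,33] z:[38,59] -> miss, prune

Summary -> nodes [0, 3, 1, 4, 6]; box-tests=5; leaf-entries=1; first=P4

== RESULT ==
[0, 3, 1, 4, 6]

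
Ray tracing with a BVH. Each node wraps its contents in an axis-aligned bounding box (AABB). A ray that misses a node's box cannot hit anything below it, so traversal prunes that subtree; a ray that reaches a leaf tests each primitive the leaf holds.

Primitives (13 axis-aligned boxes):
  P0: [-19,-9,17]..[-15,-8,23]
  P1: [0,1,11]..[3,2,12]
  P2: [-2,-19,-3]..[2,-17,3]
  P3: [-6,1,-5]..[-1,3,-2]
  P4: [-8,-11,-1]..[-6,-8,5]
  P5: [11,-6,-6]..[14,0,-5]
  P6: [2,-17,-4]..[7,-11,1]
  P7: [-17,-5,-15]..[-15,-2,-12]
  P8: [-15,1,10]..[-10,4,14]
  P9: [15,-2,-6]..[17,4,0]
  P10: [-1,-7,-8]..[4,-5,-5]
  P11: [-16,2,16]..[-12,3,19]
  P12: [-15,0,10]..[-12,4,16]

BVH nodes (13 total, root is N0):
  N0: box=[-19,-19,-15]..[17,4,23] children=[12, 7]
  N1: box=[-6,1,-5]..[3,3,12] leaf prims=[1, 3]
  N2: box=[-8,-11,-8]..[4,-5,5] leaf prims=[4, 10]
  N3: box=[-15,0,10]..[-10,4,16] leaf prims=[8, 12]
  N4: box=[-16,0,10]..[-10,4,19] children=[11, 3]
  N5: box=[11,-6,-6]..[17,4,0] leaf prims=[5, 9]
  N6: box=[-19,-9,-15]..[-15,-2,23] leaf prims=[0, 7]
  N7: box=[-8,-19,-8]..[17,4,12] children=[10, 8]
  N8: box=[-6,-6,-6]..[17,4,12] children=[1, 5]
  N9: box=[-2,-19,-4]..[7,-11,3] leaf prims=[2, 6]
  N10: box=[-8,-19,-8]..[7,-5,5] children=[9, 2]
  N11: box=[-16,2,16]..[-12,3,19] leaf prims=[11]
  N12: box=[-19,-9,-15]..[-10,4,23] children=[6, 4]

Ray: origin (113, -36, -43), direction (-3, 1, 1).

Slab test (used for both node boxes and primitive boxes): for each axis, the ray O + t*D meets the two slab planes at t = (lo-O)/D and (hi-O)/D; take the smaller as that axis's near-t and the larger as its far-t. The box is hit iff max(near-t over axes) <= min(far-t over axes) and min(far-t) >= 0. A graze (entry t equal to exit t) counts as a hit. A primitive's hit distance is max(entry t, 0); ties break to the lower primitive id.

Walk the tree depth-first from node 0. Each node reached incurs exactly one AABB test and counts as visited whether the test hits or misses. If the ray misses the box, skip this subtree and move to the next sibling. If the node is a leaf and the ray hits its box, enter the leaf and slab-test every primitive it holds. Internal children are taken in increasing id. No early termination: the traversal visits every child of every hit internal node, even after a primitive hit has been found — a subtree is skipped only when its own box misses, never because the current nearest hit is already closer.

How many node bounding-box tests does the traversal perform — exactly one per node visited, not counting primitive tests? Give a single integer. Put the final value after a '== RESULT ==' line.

Traverse from the root:
N0 x:[32,44] y:[17,40] z:[28,66] -> hit [32,40], descend [7, 12]
  N7 x:[32,121/3] y:[17,40] z:[35,55] -> hit [35,40], descend [8, 10]
    N8 x:[32,119/3] y:[30,40] z:[37,55] -> hit [37,119/3], descend [1, 5]
      N1 x:[110/3,119/3] y:[37,39] z:[38,55] -> hit [38,39] leaf, test {P1(miss), P3@t=38}
      N5 x:[32,34] y:[30,40] z:[37,43] -> miss, prune
    N10 x:[106/3,121/3] y:[17,31] z:[35,48] -> miss, prune
  N12 x:[41,44] y:[27,40] z:[28,66] -> miss, prune

7 AABB tests over nodes [0, 7, 8, 1, 5, 10, 12]; 1 leaf entered; closest P3.

== RESULT ==
7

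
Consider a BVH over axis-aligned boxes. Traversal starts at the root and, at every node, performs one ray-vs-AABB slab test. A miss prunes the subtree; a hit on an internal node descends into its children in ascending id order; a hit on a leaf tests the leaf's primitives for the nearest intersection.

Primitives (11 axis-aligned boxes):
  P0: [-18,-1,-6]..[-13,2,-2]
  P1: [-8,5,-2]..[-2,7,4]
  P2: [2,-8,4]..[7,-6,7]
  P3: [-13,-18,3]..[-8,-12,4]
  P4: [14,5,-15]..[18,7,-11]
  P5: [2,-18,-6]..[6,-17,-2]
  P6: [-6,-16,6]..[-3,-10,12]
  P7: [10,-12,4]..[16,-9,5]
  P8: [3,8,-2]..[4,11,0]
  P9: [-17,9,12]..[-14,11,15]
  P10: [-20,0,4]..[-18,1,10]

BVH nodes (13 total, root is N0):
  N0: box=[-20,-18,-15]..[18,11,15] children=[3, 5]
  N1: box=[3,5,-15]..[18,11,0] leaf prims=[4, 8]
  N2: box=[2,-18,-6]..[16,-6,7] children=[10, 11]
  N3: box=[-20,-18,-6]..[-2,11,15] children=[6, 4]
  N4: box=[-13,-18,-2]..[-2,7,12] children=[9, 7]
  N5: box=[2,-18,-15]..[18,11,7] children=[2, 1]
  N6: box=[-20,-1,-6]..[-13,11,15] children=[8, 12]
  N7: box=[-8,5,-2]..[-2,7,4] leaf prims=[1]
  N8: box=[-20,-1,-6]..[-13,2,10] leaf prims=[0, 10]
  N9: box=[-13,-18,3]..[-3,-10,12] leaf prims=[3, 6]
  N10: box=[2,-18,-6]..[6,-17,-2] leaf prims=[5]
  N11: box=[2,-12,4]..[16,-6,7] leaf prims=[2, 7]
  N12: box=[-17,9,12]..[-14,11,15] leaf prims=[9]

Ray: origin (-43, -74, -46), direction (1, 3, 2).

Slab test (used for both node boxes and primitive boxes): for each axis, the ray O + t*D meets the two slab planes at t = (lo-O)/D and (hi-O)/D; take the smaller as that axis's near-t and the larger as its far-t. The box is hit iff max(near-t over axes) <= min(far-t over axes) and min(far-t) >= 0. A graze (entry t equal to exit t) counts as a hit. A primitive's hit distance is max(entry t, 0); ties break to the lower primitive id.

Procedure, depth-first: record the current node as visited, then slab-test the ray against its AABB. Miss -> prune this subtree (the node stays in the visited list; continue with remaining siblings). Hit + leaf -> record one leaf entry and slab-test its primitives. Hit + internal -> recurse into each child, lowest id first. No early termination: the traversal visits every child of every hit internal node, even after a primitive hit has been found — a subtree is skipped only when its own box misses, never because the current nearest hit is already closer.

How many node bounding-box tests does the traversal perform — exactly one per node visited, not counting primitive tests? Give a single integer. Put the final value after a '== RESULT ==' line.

Traverse from the root:
N0 x:[23,61] y:[56/3,85/3] z:[31/2,61/2] -> hit [23,85/3], descend [3, 5]
  N3 x:[23,41] y:[56/3,85/3] z:[20,61/2] -> hit [23,85/3], descend [4, 6]
    N4 x:[30,41] y:[56/3,27] z:[22,29] -> miss, prune
    N6 x:[23,30] y:[73/3,85/3] z:[20,61/2] -> hit [73/3,85/3], descend [8, 12]
      N8 x:[23,30] y:[73/3,76/3] z:[20,28] -> hit [73/3,76/3] leaf, test {P0(miss), P10@t=25}
      N12 x:[26,29] y:[83/3,85/3] z:[29,61/2] -> miss, prune
  N5 x:[45,61] y:[56/3,85/3] z:[31/2,53/2] -> miss, prune

Summary -> nodes [0, 3, 4, 6, 8, 12, 5]; box-tests=7; leaf-entries=1; first=P10

== RESULT ==
7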